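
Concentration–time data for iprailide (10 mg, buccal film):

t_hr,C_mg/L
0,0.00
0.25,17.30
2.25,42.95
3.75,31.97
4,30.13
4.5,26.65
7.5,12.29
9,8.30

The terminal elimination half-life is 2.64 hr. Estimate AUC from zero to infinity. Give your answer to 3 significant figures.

Trapezoidal AUC_0→9:
  [0→0.25]: (0.00+17.30)/2 × 0.25 = 2.1625
  [0.25→2.25]: (17.30+42.95)/2 × 2 = 60.25
  [2.25→3.75]: (42.95+31.97)/2 × 1.5 = 56.19
  [3.75→4]: (31.97+30.13)/2 × 0.25 = 7.7625
  [4→4.5]: (30.13+26.65)/2 × 0.5 = 14.195
  [4.5→7.5]: (26.65+12.29)/2 × 3 = 58.41
  [7.5→9]: (12.29+8.30)/2 × 1.5 = 15.4425
  Sum = 214.4125 mg/L·hr
k_e = ln2 / t½ = 0.693147 / 2.64 = 0.2626 hr^-1
Extrapolated tail: C_last / k_e = 8.30 / 0.2626 = 31.607
AUC_0→∞ = 214.4125 + 31.607 = 246.0195 mg/L·hr

AUC = 246 mg/L·hr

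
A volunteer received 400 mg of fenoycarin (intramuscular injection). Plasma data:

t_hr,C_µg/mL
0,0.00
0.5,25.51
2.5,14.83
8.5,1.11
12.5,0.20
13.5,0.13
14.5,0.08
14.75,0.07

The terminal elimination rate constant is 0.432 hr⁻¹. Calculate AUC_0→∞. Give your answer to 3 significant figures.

Trapezoidal AUC_0→14.75:
  [0→0.5]: (0.00+25.51)/2 × 0.5 = 6.3775
  [0.5→2.5]: (25.51+14.83)/2 × 2 = 40.34
  [2.5→8.5]: (14.83+1.11)/2 × 6 = 47.82
  [8.5→12.5]: (1.11+0.20)/2 × 4 = 2.62
  [12.5→13.5]: (0.20+0.13)/2 × 1 = 0.165
  [13.5→14.5]: (0.13+0.08)/2 × 1 = 0.105
  [14.5→14.75]: (0.08+0.07)/2 × 0.25 = 0.01875
  Sum = 97.44625 µg/mL·hr
Extrapolated tail: C_last / k_e = 0.07 / 0.432 = 0.162
AUC_0→∞ = 97.44625 + 0.162 = 97.60825 µg/mL·hr

AUC = 97.6 µg/mL·hr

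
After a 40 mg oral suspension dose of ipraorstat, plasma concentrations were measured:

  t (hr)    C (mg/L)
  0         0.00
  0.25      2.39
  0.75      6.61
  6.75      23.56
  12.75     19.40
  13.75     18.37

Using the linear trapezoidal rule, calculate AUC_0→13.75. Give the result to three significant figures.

AUC = 241 mg/L·hr

Trapezoidal AUC_0→13.75:
  [0→0.25]: (0.00+2.39)/2 × 0.25 = 0.29875
  [0.25→0.75]: (2.39+6.61)/2 × 0.5 = 2.25
  [0.75→6.75]: (6.61+23.56)/2 × 6 = 90.51
  [6.75→12.75]: (23.56+19.40)/2 × 6 = 128.88
  [12.75→13.75]: (19.40+18.37)/2 × 1 = 18.885
  Sum = 240.82375 mg/L·hr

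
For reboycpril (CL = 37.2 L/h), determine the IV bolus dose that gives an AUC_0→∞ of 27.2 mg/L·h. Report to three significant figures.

Dose_iv = CL × AUC_0→∞
     = 37.2 × 27.2 = 1011.84 mg

Dose = 1010 mg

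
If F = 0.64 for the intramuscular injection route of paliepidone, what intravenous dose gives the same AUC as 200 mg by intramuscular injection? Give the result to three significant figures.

Systemic exposure from an extravascular dose = F × D_ev, so the equivalent IV dose is F × D_ev.
D_iv = F × D_ev = 0.64 × 200 = 128 mg

D_iv = 128 mg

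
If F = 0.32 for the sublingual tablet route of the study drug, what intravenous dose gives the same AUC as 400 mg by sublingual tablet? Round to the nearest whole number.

Systemic exposure from an extravascular dose = F × D_ev, so the equivalent IV dose is F × D_ev.
D_iv = F × D_ev = 0.32 × 400 = 128 mg

D_iv = 128 mg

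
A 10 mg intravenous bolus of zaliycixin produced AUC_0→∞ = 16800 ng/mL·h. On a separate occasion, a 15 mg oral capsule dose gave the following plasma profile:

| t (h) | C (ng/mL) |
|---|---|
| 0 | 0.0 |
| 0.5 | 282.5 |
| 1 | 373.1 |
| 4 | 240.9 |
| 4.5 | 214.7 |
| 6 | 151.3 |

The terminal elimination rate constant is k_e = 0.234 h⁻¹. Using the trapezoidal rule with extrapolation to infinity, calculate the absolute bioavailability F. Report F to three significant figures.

Trapezoidal AUC_0→6 (oral capsule):
  [0→0.5]: (0.0+282.5)/2 × 0.5 = 70.625
  [0.5→1]: (282.5+373.1)/2 × 0.5 = 163.9
  [1→4]: (373.1+240.9)/2 × 3 = 921.0
  [4→4.5]: (240.9+214.7)/2 × 0.5 = 113.9
  [4.5→6]: (214.7+151.3)/2 × 1.5 = 274.5
  Sum = 1543.925 ng/mL·h
Tail: C_last/k_e = 151.3/0.234 = 646.581
AUC_0→∞ (oral capsule) = 1543.925 + 646.581 = 2190.506 ng/mL·h
F = (AUC_ev/D_ev)/(AUC_iv/D_iv) = (2190.506/15)/(16800/10) = 146.034/1680 = 0.0869

F = 0.0869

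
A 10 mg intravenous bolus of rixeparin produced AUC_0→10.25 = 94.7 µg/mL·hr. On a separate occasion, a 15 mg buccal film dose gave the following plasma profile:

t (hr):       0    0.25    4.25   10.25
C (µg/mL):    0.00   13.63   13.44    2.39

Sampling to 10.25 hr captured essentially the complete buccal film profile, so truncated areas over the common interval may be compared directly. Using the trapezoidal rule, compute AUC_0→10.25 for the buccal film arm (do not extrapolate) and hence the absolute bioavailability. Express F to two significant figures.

F = 0.73

Trapezoidal AUC_0→10.25 (buccal film):
  [0→0.25]: (0.00+13.63)/2 × 0.25 = 1.70375
  [0.25→4.25]: (13.63+13.44)/2 × 4 = 54.14
  [4.25→10.25]: (13.44+2.39)/2 × 6 = 47.49
  Sum = 103.33375 µg/mL·hr
F = (AUC_ev/D_ev)/(AUC_iv/D_iv) = (103.33375/15)/(94.7/10) = 6.88892/9.47 = 0.7274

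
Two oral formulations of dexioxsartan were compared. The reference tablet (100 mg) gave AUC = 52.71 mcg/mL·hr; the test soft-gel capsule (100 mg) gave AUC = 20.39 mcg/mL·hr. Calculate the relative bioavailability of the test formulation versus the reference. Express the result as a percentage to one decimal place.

F_rel = 38.7%

F_rel = (AUC_test/D_test) / (AUC_ref/D_ref)
      = (20.39/100) / (52.71/100)
      = 0.2039 / 0.5271 = 0.3868 = 38.68%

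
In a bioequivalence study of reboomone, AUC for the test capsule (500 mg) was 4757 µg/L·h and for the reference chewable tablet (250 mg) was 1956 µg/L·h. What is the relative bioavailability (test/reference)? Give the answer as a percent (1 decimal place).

F_rel = (AUC_test/D_test) / (AUC_ref/D_ref)
      = (4757/500) / (1956/250)
      = 9.514 / 7.824 = 1.2160 = 121.60%

F_rel = 121.6%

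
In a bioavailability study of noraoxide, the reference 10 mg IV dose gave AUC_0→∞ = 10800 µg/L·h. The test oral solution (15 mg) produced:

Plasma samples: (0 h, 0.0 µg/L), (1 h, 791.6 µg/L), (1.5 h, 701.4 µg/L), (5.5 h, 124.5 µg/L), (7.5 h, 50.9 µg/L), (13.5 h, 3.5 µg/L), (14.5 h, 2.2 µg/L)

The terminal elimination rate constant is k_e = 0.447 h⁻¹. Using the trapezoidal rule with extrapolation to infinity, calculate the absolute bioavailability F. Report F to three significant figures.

F = 0.171

Trapezoidal AUC_0→14.5 (oral solution):
  [0→1]: (0.0+791.6)/2 × 1 = 395.8
  [1→1.5]: (791.6+701.4)/2 × 0.5 = 373.25
  [1.5→5.5]: (701.4+124.5)/2 × 4 = 1651.8
  [5.5→7.5]: (124.5+50.9)/2 × 2 = 175.4
  [7.5→13.5]: (50.9+3.5)/2 × 6 = 163.2
  [13.5→14.5]: (3.5+2.2)/2 × 1 = 2.85
  Sum = 2762.3 µg/L·h
Tail: C_last/k_e = 2.2/0.447 = 4.922
AUC_0→∞ (oral solution) = 2762.3 + 4.922 = 2767.222 µg/L·h
F = (AUC_ev/D_ev)/(AUC_iv/D_iv) = (2767.222/15)/(10800/10) = 184.481/1080 = 0.1708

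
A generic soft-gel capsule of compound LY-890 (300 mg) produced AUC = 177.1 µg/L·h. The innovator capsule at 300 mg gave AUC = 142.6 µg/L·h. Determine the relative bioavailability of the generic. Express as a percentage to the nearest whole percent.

F_rel = 124%

F_rel = (AUC_test/D_test) / (AUC_ref/D_ref)
      = (177.1/300) / (142.6/300)
      = 0.590333 / 0.475333 = 1.2419 = 124.19%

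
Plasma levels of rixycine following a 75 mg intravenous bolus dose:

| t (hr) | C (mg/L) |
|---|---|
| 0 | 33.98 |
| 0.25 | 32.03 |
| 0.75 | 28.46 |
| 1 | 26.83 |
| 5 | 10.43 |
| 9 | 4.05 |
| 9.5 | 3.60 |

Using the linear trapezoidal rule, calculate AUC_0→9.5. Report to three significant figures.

AUC = 136 mg/L·hr

Trapezoidal AUC_0→9.5:
  [0→0.25]: (33.98+32.03)/2 × 0.25 = 8.25125
  [0.25→0.75]: (32.03+28.46)/2 × 0.5 = 15.1225
  [0.75→1]: (28.46+26.83)/2 × 0.25 = 6.91125
  [1→5]: (26.83+10.43)/2 × 4 = 74.52
  [5→9]: (10.43+4.05)/2 × 4 = 28.96
  [9→9.5]: (4.05+3.60)/2 × 0.5 = 1.9125
  Sum = 135.6775 mg/L·hr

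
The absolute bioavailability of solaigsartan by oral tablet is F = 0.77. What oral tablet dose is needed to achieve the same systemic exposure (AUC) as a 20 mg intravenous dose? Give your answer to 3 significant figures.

For equal systemic exposure: F × D_ev = D_iv
D_ev = D_iv / F = 20 / 0.77 = 25.974 mg

D_oral = 26.0 mg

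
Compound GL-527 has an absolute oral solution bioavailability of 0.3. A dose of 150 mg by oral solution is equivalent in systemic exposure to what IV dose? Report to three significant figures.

D_iv = 45.0 mg

Systemic exposure from an extravascular dose = F × D_ev, so the equivalent IV dose is F × D_ev.
D_iv = F × D_ev = 0.3 × 150 = 45 mg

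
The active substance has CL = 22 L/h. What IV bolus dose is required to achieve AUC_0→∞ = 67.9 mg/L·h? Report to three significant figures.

Dose = 1490 mg

Dose_iv = CL × AUC_0→∞
     = 22 × 67.9 = 1493.8 mg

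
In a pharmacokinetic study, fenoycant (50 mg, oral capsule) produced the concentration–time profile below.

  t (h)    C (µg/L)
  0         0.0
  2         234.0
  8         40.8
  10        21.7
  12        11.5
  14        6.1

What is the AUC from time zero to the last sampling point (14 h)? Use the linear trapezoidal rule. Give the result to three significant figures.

AUC = 1170 µg/L·h

Trapezoidal AUC_0→14:
  [0→2]: (0.0+234.0)/2 × 2 = 234.0
  [2→8]: (234.0+40.8)/2 × 6 = 824.4
  [8→10]: (40.8+21.7)/2 × 2 = 62.5
  [10→12]: (21.7+11.5)/2 × 2 = 33.2
  [12→14]: (11.5+6.1)/2 × 2 = 17.6
  Sum = 1171.7 µg/L·h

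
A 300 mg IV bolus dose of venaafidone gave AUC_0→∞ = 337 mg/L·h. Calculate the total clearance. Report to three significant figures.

CL = Dose_iv / AUC_0→∞
   = 300 / 337 = 0.890208 L/h

CL = 0.890 L/h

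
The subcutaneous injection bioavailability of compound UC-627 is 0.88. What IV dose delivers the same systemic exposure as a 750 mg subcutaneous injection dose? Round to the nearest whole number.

Systemic exposure from an extravascular dose = F × D_ev, so the equivalent IV dose is F × D_ev.
D_iv = F × D_ev = 0.88 × 750 = 660 mg

D_iv = 660 mg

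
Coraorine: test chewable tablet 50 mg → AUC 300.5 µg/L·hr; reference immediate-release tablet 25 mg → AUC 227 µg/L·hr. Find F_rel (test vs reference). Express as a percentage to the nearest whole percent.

F_rel = 66%

F_rel = (AUC_test/D_test) / (AUC_ref/D_ref)
      = (300.5/50) / (227/25)
      = 6.01 / 9.08 = 0.6619 = 66.19%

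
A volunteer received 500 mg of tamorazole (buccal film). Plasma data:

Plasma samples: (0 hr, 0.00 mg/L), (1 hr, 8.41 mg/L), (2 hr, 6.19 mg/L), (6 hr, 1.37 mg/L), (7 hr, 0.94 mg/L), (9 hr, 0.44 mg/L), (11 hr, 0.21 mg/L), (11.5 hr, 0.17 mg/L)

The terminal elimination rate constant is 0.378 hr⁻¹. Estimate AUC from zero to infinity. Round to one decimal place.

AUC = 30.4 mg/L·hr

Trapezoidal AUC_0→11.5:
  [0→1]: (0.00+8.41)/2 × 1 = 4.205
  [1→2]: (8.41+6.19)/2 × 1 = 7.3
  [2→6]: (6.19+1.37)/2 × 4 = 15.12
  [6→7]: (1.37+0.94)/2 × 1 = 1.155
  [7→9]: (0.94+0.44)/2 × 2 = 1.38
  [9→11]: (0.44+0.21)/2 × 2 = 0.65
  [11→11.5]: (0.21+0.17)/2 × 0.5 = 0.095
  Sum = 29.905 mg/L·hr
Extrapolated tail: C_last / k_e = 0.17 / 0.378 = 0.450
AUC_0→∞ = 29.905 + 0.450 = 30.355 mg/L·hr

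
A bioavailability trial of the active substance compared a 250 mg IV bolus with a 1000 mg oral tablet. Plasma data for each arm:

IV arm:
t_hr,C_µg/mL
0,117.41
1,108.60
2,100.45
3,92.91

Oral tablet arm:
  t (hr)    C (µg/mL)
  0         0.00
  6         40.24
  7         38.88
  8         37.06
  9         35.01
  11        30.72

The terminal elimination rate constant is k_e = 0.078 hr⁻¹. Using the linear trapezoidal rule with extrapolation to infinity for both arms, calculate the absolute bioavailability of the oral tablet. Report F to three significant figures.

Trapezoidal AUC_0→3 (IV):
  [0→1]: (117.41+108.60)/2 × 1 = 113.005
  [1→2]: (108.60+100.45)/2 × 1 = 104.525
  [2→3]: (100.45+92.91)/2 × 1 = 96.68
  Sum = 314.21 µg/mL·hr
IV tail: 92.91/0.078 = 1191.154; AUC_iv,0→∞ = 314.21 + 1191.154 = 1505.364 µg/mL·hr
Trapezoidal AUC_0→11 (oral tablet):
  [0→6]: (0.00+40.24)/2 × 6 = 120.72
  [6→7]: (40.24+38.88)/2 × 1 = 39.56
  [7→8]: (38.88+37.06)/2 × 1 = 37.97
  [8→9]: (37.06+35.01)/2 × 1 = 36.035
  [9→11]: (35.01+30.72)/2 × 2 = 65.73
  Sum = 300.015 µg/mL·hr
oral tablet tail: 30.72/0.078 = 393.846; AUC_ev,0→∞ = 300.015 + 393.846 = 693.861 µg/mL·hr
F = (AUC_ev/D_ev)/(AUC_iv/D_iv) = (693.861/1000)/(1505.364/250) = 0.693861/6.021456 = 0.1152

F = 0.115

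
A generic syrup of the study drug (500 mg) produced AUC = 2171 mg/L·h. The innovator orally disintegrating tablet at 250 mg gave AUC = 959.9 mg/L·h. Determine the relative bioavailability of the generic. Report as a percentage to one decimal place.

F_rel = (AUC_test/D_test) / (AUC_ref/D_ref)
      = (2171/500) / (959.9/250)
      = 4.342 / 3.8396 = 1.1308 = 113.08%

F_rel = 113.1%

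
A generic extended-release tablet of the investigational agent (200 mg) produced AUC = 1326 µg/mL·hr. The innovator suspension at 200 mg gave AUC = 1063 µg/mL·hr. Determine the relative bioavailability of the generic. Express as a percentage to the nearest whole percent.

F_rel = (AUC_test/D_test) / (AUC_ref/D_ref)
      = (1326/200) / (1063/200)
      = 6.63 / 5.315 = 1.2474 = 124.74%

F_rel = 125%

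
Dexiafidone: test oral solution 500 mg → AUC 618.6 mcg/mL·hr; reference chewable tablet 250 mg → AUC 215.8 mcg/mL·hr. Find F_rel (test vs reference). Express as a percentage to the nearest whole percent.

F_rel = (AUC_test/D_test) / (AUC_ref/D_ref)
      = (618.6/500) / (215.8/250)
      = 1.2372 / 0.8632 = 1.4333 = 143.33%

F_rel = 143%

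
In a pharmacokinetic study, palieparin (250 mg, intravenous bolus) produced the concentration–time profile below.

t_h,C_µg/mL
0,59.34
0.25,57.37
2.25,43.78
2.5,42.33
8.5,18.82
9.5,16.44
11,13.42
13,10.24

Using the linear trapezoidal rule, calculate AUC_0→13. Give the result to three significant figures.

AUC = 374 µg/mL·h

Trapezoidal AUC_0→13:
  [0→0.25]: (59.34+57.37)/2 × 0.25 = 14.58875
  [0.25→2.25]: (57.37+43.78)/2 × 2 = 101.15
  [2.25→2.5]: (43.78+42.33)/2 × 0.25 = 10.76375
  [2.5→8.5]: (42.33+18.82)/2 × 6 = 183.45
  [8.5→9.5]: (18.82+16.44)/2 × 1 = 17.63
  [9.5→11]: (16.44+13.42)/2 × 1.5 = 22.395
  [11→13]: (13.42+10.24)/2 × 2 = 23.66
  Sum = 373.6375 µg/mL·h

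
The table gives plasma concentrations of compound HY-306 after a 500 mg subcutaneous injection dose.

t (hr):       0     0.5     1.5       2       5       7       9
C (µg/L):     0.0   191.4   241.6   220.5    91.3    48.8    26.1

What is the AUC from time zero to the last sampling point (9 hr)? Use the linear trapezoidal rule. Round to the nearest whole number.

Trapezoidal AUC_0→9:
  [0→0.5]: (0.0+191.4)/2 × 0.5 = 47.85
  [0.5→1.5]: (191.4+241.6)/2 × 1 = 216.5
  [1.5→2]: (241.6+220.5)/2 × 0.5 = 115.525
  [2→5]: (220.5+91.3)/2 × 3 = 467.7
  [5→7]: (91.3+48.8)/2 × 2 = 140.1
  [7→9]: (48.8+26.1)/2 × 2 = 74.9
  Sum = 1062.575 µg/L·hr

AUC = 1063 µg/L·hr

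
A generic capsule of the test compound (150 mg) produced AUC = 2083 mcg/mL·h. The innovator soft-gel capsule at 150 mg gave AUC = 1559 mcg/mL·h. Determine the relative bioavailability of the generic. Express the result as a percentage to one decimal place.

F_rel = (AUC_test/D_test) / (AUC_ref/D_ref)
      = (2083/150) / (1559/150)
      = 13.8867 / 10.3933 = 1.3361 = 133.61%

F_rel = 133.6%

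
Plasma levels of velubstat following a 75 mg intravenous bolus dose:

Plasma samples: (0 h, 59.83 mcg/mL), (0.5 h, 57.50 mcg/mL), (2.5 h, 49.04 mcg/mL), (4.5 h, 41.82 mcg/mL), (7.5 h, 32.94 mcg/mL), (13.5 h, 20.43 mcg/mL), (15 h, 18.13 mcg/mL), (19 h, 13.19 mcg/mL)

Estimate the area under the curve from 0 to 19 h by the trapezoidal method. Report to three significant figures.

AUC = 591 mcg/mL·h

Trapezoidal AUC_0→19:
  [0→0.5]: (59.83+57.50)/2 × 0.5 = 29.3325
  [0.5→2.5]: (57.50+49.04)/2 × 2 = 106.54
  [2.5→4.5]: (49.04+41.82)/2 × 2 = 90.86
  [4.5→7.5]: (41.82+32.94)/2 × 3 = 112.14
  [7.5→13.5]: (32.94+20.43)/2 × 6 = 160.11
  [13.5→15]: (20.43+18.13)/2 × 1.5 = 28.92
  [15→19]: (18.13+13.19)/2 × 4 = 62.64
  Sum = 590.5425 mcg/mL·h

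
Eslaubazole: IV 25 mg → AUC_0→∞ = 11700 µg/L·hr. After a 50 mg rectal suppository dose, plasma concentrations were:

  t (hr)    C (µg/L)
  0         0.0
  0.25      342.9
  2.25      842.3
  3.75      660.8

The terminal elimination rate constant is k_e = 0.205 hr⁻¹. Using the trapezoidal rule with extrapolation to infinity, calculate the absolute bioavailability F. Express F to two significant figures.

F = 0.24

Trapezoidal AUC_0→3.75 (rectal suppository):
  [0→0.25]: (0.0+342.9)/2 × 0.25 = 42.8625
  [0.25→2.25]: (342.9+842.3)/2 × 2 = 1185.2
  [2.25→3.75]: (842.3+660.8)/2 × 1.5 = 1127.325
  Sum = 2355.3875 µg/L·hr
Tail: C_last/k_e = 660.8/0.205 = 3223.415
AUC_0→∞ (rectal suppository) = 2355.3875 + 3223.415 = 5578.8025 µg/L·hr
F = (AUC_ev/D_ev)/(AUC_iv/D_iv) = (5578.8025/50)/(11700/25) = 111.57605/468 = 0.2384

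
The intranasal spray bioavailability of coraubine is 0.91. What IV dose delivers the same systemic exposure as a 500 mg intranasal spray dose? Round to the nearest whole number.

D_iv = 455 mg

Systemic exposure from an extravascular dose = F × D_ev, so the equivalent IV dose is F × D_ev.
D_iv = F × D_ev = 0.91 × 500 = 455 mg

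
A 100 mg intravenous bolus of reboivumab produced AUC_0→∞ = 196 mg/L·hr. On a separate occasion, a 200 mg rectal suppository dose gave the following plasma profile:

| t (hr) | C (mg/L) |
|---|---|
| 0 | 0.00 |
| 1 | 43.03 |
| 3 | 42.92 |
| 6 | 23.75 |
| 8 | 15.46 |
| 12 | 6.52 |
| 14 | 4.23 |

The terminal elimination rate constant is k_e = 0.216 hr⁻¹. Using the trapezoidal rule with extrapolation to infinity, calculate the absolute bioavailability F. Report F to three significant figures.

F = 0.819

Trapezoidal AUC_0→14 (rectal suppository):
  [0→1]: (0.00+43.03)/2 × 1 = 21.515
  [1→3]: (43.03+42.92)/2 × 2 = 85.95
  [3→6]: (42.92+23.75)/2 × 3 = 100.005
  [6→8]: (23.75+15.46)/2 × 2 = 39.21
  [8→12]: (15.46+6.52)/2 × 4 = 43.96
  [12→14]: (6.52+4.23)/2 × 2 = 10.75
  Sum = 301.39 mg/L·hr
Tail: C_last/k_e = 4.23/0.216 = 19.583
AUC_0→∞ (rectal suppository) = 301.39 + 19.583 = 320.973 mg/L·hr
F = (AUC_ev/D_ev)/(AUC_iv/D_iv) = (320.973/200)/(196/100) = 1.604865/1.96 = 0.8188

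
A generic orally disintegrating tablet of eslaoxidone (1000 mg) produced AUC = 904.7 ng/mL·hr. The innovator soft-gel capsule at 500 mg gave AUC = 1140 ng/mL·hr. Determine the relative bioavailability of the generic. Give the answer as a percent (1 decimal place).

F_rel = (AUC_test/D_test) / (AUC_ref/D_ref)
      = (904.7/1000) / (1140/500)
      = 0.9047 / 2.28 = 0.3968 = 39.68%

F_rel = 39.7%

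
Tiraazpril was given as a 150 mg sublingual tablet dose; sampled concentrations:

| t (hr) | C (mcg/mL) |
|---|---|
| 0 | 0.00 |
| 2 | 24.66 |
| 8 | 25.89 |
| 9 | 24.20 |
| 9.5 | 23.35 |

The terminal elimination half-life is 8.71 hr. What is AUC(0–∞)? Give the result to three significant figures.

Trapezoidal AUC_0→9.5:
  [0→2]: (0.00+24.66)/2 × 2 = 24.66
  [2→8]: (24.66+25.89)/2 × 6 = 151.65
  [8→9]: (25.89+24.20)/2 × 1 = 25.045
  [9→9.5]: (24.20+23.35)/2 × 0.5 = 11.8875
  Sum = 213.2425 mcg/mL·hr
k_e = ln2 / t½ = 0.693147 / 8.71 = 0.0796 hr^-1
Extrapolated tail: C_last / k_e = 23.35 / 0.0796 = 293.342
AUC_0→∞ = 213.2425 + 293.342 = 506.5845 mcg/mL·hr

AUC = 507 mcg/mL·hr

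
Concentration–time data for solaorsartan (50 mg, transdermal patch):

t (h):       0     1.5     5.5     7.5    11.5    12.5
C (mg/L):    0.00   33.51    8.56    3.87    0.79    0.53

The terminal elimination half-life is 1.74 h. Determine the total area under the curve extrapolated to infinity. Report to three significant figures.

AUC = 133 mg/L·h

Trapezoidal AUC_0→12.5:
  [0→1.5]: (0.00+33.51)/2 × 1.5 = 25.1325
  [1.5→5.5]: (33.51+8.56)/2 × 4 = 84.14
  [5.5→7.5]: (8.56+3.87)/2 × 2 = 12.43
  [7.5→11.5]: (3.87+0.79)/2 × 4 = 9.32
  [11.5→12.5]: (0.79+0.53)/2 × 1 = 0.66
  Sum = 131.6825 mg/L·h
k_e = ln2 / t½ = 0.693147 / 1.74 = 0.3984 h^-1
Extrapolated tail: C_last / k_e = 0.53 / 0.3984 = 1.330
AUC_0→∞ = 131.6825 + 1.330 = 133.0125 mg/L·h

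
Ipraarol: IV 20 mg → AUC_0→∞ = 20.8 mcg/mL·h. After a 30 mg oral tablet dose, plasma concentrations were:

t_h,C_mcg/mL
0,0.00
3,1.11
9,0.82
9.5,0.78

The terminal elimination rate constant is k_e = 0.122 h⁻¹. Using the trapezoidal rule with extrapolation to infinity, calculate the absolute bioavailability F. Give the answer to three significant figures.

F = 0.457

Trapezoidal AUC_0→9.5 (oral tablet):
  [0→3]: (0.00+1.11)/2 × 3 = 1.665
  [3→9]: (1.11+0.82)/2 × 6 = 5.79
  [9→9.5]: (0.82+0.78)/2 × 0.5 = 0.4
  Sum = 7.855 mcg/mL·h
Tail: C_last/k_e = 0.78/0.122 = 6.393
AUC_0→∞ (oral tablet) = 7.855 + 6.393 = 14.248 mcg/mL·h
F = (AUC_ev/D_ev)/(AUC_iv/D_iv) = (14.248/30)/(20.8/20) = 0.474933/1.04 = 0.4567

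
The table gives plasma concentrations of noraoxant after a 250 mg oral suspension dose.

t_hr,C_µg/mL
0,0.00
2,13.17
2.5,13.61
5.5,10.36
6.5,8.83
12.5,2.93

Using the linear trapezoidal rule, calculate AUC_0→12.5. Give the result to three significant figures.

Trapezoidal AUC_0→12.5:
  [0→2]: (0.00+13.17)/2 × 2 = 13.17
  [2→2.5]: (13.17+13.61)/2 × 0.5 = 6.695
  [2.5→5.5]: (13.61+10.36)/2 × 3 = 35.955
  [5.5→6.5]: (10.36+8.83)/2 × 1 = 9.595
  [6.5→12.5]: (8.83+2.93)/2 × 6 = 35.28
  Sum = 100.695 µg/mL·hr

AUC = 101 µg/mL·hr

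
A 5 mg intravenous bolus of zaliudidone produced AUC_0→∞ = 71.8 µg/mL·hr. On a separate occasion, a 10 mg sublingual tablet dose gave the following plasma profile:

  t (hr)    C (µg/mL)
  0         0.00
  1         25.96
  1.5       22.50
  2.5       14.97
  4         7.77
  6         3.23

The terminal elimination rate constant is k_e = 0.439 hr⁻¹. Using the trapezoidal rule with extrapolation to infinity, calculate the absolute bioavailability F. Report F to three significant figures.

F = 0.552

Trapezoidal AUC_0→6 (sublingual tablet):
  [0→1]: (0.00+25.96)/2 × 1 = 12.98
  [1→1.5]: (25.96+22.50)/2 × 0.5 = 12.115
  [1.5→2.5]: (22.50+14.97)/2 × 1 = 18.735
  [2.5→4]: (14.97+7.77)/2 × 1.5 = 17.055
  [4→6]: (7.77+3.23)/2 × 2 = 11.0
  Sum = 71.885 µg/mL·hr
Tail: C_last/k_e = 3.23/0.439 = 7.358
AUC_0→∞ (sublingual tablet) = 71.885 + 7.358 = 79.243 µg/mL·hr
F = (AUC_ev/D_ev)/(AUC_iv/D_iv) = (79.243/10)/(71.8/5) = 7.9243/14.36 = 0.5518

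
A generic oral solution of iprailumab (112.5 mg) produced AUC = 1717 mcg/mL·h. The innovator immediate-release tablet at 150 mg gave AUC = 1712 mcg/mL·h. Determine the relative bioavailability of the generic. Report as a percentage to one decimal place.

F_rel = 133.7%

F_rel = (AUC_test/D_test) / (AUC_ref/D_ref)
      = (1717/112.5) / (1712/150)
      = 15.2622 / 11.4133 = 1.3372 = 133.72%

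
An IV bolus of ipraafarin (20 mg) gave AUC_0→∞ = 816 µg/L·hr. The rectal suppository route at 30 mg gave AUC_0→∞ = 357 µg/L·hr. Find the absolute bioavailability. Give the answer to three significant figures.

F = 0.292

F = (AUC_ev / D_ev) / (AUC_iv / D_iv)
  = (357/30) / (816/20)
  = 11.9 / 40.8 = 0.2917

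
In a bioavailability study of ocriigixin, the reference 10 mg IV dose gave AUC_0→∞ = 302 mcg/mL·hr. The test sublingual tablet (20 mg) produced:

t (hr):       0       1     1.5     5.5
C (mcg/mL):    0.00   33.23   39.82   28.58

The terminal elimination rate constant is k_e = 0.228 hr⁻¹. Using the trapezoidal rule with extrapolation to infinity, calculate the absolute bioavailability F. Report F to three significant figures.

F = 0.492

Trapezoidal AUC_0→5.5 (sublingual tablet):
  [0→1]: (0.00+33.23)/2 × 1 = 16.615
  [1→1.5]: (33.23+39.82)/2 × 0.5 = 18.2625
  [1.5→5.5]: (39.82+28.58)/2 × 4 = 136.8
  Sum = 171.6775 mcg/mL·hr
Tail: C_last/k_e = 28.58/0.228 = 125.351
AUC_0→∞ (sublingual tablet) = 171.6775 + 125.351 = 297.0285 mcg/mL·hr
F = (AUC_ev/D_ev)/(AUC_iv/D_iv) = (297.0285/20)/(302/10) = 14.851425/30.2 = 0.4918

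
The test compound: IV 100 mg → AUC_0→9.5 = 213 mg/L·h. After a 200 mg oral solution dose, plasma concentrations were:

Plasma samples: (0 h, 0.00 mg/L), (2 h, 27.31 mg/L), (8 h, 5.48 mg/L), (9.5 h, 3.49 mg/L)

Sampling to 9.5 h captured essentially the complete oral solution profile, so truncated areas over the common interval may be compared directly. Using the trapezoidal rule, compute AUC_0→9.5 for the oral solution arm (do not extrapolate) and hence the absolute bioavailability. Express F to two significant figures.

F = 0.31

Trapezoidal AUC_0→9.5 (oral solution):
  [0→2]: (0.00+27.31)/2 × 2 = 27.31
  [2→8]: (27.31+5.48)/2 × 6 = 98.37
  [8→9.5]: (5.48+3.49)/2 × 1.5 = 6.7275
  Sum = 132.4075 mg/L·h
F = (AUC_ev/D_ev)/(AUC_iv/D_iv) = (132.4075/200)/(213/100) = 0.6620375/2.13 = 0.3108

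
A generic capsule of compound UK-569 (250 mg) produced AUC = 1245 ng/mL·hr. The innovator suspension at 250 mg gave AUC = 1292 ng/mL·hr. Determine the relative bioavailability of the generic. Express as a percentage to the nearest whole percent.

F_rel = 96%

F_rel = (AUC_test/D_test) / (AUC_ref/D_ref)
      = (1245/250) / (1292/250)
      = 4.98 / 5.168 = 0.9636 = 96.36%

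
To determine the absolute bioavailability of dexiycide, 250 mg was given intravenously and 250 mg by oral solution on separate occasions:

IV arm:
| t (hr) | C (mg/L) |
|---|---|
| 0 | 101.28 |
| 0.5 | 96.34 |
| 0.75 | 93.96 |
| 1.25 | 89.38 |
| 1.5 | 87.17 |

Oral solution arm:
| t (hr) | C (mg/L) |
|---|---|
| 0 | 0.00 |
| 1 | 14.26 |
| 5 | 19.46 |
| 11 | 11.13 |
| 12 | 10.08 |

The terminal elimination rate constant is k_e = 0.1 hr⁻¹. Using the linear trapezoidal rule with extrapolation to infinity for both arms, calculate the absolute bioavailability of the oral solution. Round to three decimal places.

F = 0.274

Trapezoidal AUC_0→1.5 (IV):
  [0→0.5]: (101.28+96.34)/2 × 0.5 = 49.405
  [0.5→0.75]: (96.34+93.96)/2 × 0.25 = 23.7875
  [0.75→1.25]: (93.96+89.38)/2 × 0.5 = 45.835
  [1.25→1.5]: (89.38+87.17)/2 × 0.25 = 22.06875
  Sum = 141.09625 mg/L·hr
IV tail: 87.17/0.1 = 871.700; AUC_iv,0→∞ = 141.09625 + 871.700 = 1012.79625 mg/L·hr
Trapezoidal AUC_0→12 (oral solution):
  [0→1]: (0.00+14.26)/2 × 1 = 7.13
  [1→5]: (14.26+19.46)/2 × 4 = 67.44
  [5→11]: (19.46+11.13)/2 × 6 = 91.77
  [11→12]: (11.13+10.08)/2 × 1 = 10.605
  Sum = 176.945 mg/L·hr
oral solution tail: 10.08/0.1 = 100.800; AUC_ev,0→∞ = 176.945 + 100.800 = 277.745 mg/L·hr
F = (AUC_ev/D_ev)/(AUC_iv/D_iv) = (277.745/250)/(1012.79625/250) = 1.11098/4.051185 = 0.2742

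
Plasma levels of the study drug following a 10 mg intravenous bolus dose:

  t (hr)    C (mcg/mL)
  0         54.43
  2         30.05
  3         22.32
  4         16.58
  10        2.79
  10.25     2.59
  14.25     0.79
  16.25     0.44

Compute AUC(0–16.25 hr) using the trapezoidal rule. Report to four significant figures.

Trapezoidal AUC_0→16.25:
  [0→2]: (54.43+30.05)/2 × 2 = 84.48
  [2→3]: (30.05+22.32)/2 × 1 = 26.185
  [3→4]: (22.32+16.58)/2 × 1 = 19.45
  [4→10]: (16.58+2.79)/2 × 6 = 58.11
  [10→10.25]: (2.79+2.59)/2 × 0.25 = 0.6725
  [10.25→14.25]: (2.59+0.79)/2 × 4 = 6.76
  [14.25→16.25]: (0.79+0.44)/2 × 2 = 1.23
  Sum = 196.8875 mcg/mL·hr

AUC = 196.9 mcg/mL·hr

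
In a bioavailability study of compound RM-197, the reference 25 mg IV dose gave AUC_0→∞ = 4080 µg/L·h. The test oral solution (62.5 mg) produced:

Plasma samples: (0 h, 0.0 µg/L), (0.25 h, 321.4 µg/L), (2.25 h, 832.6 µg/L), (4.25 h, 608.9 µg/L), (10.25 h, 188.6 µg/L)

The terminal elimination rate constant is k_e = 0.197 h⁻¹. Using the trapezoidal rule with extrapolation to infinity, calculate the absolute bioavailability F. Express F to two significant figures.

Trapezoidal AUC_0→10.25 (oral solution):
  [0→0.25]: (0.0+321.4)/2 × 0.25 = 40.175
  [0.25→2.25]: (321.4+832.6)/2 × 2 = 1154.0
  [2.25→4.25]: (832.6+608.9)/2 × 2 = 1441.5
  [4.25→10.25]: (608.9+188.6)/2 × 6 = 2392.5
  Sum = 5028.175 µg/L·h
Tail: C_last/k_e = 188.6/0.197 = 957.360
AUC_0→∞ (oral solution) = 5028.175 + 957.360 = 5985.535 µg/L·h
F = (AUC_ev/D_ev)/(AUC_iv/D_iv) = (5985.535/62.5)/(4080/25) = 95.76856/163.2 = 0.5868

F = 0.59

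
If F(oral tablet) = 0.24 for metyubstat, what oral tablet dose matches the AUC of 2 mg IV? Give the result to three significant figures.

For equal systemic exposure: F × D_ev = D_iv
D_ev = D_iv / F = 2 / 0.24 = 8.33333 mg

D_oral = 8.33 mg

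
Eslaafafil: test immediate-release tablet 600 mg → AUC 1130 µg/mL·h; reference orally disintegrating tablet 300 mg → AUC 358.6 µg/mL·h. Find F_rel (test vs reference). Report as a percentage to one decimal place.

F_rel = 157.6%

F_rel = (AUC_test/D_test) / (AUC_ref/D_ref)
      = (1130/600) / (358.6/300)
      = 1.88333 / 1.19533 = 1.5756 = 157.56%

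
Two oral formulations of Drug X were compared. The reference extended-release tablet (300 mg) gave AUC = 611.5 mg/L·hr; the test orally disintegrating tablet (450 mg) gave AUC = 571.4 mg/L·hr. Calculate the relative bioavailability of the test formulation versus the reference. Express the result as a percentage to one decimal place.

F_rel = 62.3%

F_rel = (AUC_test/D_test) / (AUC_ref/D_ref)
      = (571.4/450) / (611.5/300)
      = 1.26978 / 2.03833 = 0.6230 = 62.30%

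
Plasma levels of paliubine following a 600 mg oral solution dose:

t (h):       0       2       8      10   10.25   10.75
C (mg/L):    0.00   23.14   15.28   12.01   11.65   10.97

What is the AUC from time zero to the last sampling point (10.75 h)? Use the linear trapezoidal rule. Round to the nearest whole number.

AUC = 174 mg/L·h

Trapezoidal AUC_0→10.75:
  [0→2]: (0.00+23.14)/2 × 2 = 23.14
  [2→8]: (23.14+15.28)/2 × 6 = 115.26
  [8→10]: (15.28+12.01)/2 × 2 = 27.29
  [10→10.25]: (12.01+11.65)/2 × 0.25 = 2.9575
  [10.25→10.75]: (11.65+10.97)/2 × 0.5 = 5.655
  Sum = 174.3025 mg/L·h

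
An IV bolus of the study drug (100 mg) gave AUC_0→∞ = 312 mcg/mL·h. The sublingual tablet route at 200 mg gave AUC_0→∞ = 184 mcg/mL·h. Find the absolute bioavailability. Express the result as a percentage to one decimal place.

F = (AUC_ev / D_ev) / (AUC_iv / D_iv)
  = (184/200) / (312/100)
  = 0.92 / 3.12 = 0.2949
  = 29.49%

F = 29.5%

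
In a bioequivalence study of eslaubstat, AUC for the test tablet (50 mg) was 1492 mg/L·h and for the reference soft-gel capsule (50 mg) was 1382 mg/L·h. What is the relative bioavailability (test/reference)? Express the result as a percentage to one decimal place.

F_rel = 108.0%

F_rel = (AUC_test/D_test) / (AUC_ref/D_ref)
      = (1492/50) / (1382/50)
      = 29.84 / 27.64 = 1.0796 = 107.96%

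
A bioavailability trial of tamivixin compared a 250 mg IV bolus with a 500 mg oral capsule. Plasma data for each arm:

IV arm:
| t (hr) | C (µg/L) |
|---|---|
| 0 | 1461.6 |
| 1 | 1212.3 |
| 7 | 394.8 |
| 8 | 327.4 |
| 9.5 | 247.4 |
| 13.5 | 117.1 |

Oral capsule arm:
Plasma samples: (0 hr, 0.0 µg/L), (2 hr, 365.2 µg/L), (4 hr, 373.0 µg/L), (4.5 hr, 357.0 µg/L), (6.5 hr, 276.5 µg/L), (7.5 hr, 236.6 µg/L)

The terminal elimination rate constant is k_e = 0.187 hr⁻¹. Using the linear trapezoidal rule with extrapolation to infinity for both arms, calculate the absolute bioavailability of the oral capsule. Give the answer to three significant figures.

F = 0.207

Trapezoidal AUC_0→13.5 (IV):
  [0→1]: (1461.6+1212.3)/2 × 1 = 1336.95
  [1→7]: (1212.3+394.8)/2 × 6 = 4821.3
  [7→8]: (394.8+327.4)/2 × 1 = 361.1
  [8→9.5]: (327.4+247.4)/2 × 1.5 = 431.1
  [9.5→13.5]: (247.4+117.1)/2 × 4 = 729.0
  Sum = 7679.45 µg/L·hr
IV tail: 117.1/0.187 = 626.203; AUC_iv,0→∞ = 7679.45 + 626.203 = 8305.653 µg/L·hr
Trapezoidal AUC_0→7.5 (oral capsule):
  [0→2]: (0.0+365.2)/2 × 2 = 365.2
  [2→4]: (365.2+373.0)/2 × 2 = 738.2
  [4→4.5]: (373.0+357.0)/2 × 0.5 = 182.5
  [4.5→6.5]: (357.0+276.5)/2 × 2 = 633.5
  [6.5→7.5]: (276.5+236.6)/2 × 1 = 256.55
  Sum = 2175.95 µg/L·hr
oral capsule tail: 236.6/0.187 = 1265.241; AUC_ev,0→∞ = 2175.95 + 1265.241 = 3441.191 µg/L·hr
F = (AUC_ev/D_ev)/(AUC_iv/D_iv) = (3441.191/500)/(8305.653/250) = 6.882382/33.222612 = 0.2072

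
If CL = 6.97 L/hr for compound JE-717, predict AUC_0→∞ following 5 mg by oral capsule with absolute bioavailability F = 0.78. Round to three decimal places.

AUC_0→∞ = F × Dose / CL
        = 0.78 × 5 / 6.97 = 0.559541 mg/L·hr

AUC = 0.560 mg/L·hr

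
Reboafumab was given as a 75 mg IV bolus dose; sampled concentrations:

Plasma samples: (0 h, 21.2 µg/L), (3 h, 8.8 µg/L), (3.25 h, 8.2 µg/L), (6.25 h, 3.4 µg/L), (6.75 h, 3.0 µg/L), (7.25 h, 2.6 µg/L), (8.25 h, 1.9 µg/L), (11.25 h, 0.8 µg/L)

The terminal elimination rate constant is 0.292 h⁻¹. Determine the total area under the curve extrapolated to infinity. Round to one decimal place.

AUC = 76.6 µg/L·h

Trapezoidal AUC_0→11.25:
  [0→3]: (21.2+8.8)/2 × 3 = 45.0
  [3→3.25]: (8.8+8.2)/2 × 0.25 = 2.125
  [3.25→6.25]: (8.2+3.4)/2 × 3 = 17.4
  [6.25→6.75]: (3.4+3.0)/2 × 0.5 = 1.6
  [6.75→7.25]: (3.0+2.6)/2 × 0.5 = 1.4
  [7.25→8.25]: (2.6+1.9)/2 × 1 = 2.25
  [8.25→11.25]: (1.9+0.8)/2 × 3 = 4.05
  Sum = 73.825 µg/L·h
Extrapolated tail: C_last / k_e = 0.8 / 0.292 = 2.740
AUC_0→∞ = 73.825 + 2.740 = 76.565 µg/L·h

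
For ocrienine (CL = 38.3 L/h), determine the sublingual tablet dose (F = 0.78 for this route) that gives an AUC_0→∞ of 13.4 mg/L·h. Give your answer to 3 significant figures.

Dose = CL × AUC_0→∞ / F
     = 38.3 × 13.4 / 0.78 = 657.974 mg

Dose = 658 mg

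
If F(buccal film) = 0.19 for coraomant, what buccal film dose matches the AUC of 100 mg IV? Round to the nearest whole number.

For equal systemic exposure: F × D_ev = D_iv
D_ev = D_iv / F = 100 / 0.19 = 526.316 mg

D_buccal = 526 mg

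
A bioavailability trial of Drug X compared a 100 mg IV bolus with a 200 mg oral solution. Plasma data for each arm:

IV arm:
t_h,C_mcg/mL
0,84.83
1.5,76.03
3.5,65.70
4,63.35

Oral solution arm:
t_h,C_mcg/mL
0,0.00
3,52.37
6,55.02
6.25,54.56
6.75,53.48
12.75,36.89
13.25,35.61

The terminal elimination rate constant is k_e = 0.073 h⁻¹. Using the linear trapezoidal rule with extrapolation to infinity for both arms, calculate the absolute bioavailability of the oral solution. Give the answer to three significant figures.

Trapezoidal AUC_0→4 (IV):
  [0→1.5]: (84.83+76.03)/2 × 1.5 = 120.645
  [1.5→3.5]: (76.03+65.70)/2 × 2 = 141.73
  [3.5→4]: (65.70+63.35)/2 × 0.5 = 32.2625
  Sum = 294.6375 mcg/mL·h
IV tail: 63.35/0.073 = 867.808; AUC_iv,0→∞ = 294.6375 + 867.808 = 1162.4455 mcg/mL·h
Trapezoidal AUC_0→13.25 (oral solution):
  [0→3]: (0.00+52.37)/2 × 3 = 78.555
  [3→6]: (52.37+55.02)/2 × 3 = 161.085
  [6→6.25]: (55.02+54.56)/2 × 0.25 = 13.6975
  [6.25→6.75]: (54.56+53.48)/2 × 0.5 = 27.01
  [6.75→12.75]: (53.48+36.89)/2 × 6 = 271.11
  [12.75→13.25]: (36.89+35.61)/2 × 0.5 = 18.125
  Sum = 569.5825 mcg/mL·h
oral solution tail: 35.61/0.073 = 487.808; AUC_ev,0→∞ = 569.5825 + 487.808 = 1057.3905 mcg/mL·h
F = (AUC_ev/D_ev)/(AUC_iv/D_iv) = (1057.3905/200)/(1162.4455/100) = 5.2869525/11.624455 = 0.4548

F = 0.455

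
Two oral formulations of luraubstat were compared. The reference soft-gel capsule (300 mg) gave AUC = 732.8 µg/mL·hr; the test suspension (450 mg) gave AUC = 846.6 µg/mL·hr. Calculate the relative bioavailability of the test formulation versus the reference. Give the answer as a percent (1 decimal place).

F_rel = (AUC_test/D_test) / (AUC_ref/D_ref)
      = (846.6/450) / (732.8/300)
      = 1.88133 / 2.44267 = 0.7702 = 77.02%

F_rel = 77.0%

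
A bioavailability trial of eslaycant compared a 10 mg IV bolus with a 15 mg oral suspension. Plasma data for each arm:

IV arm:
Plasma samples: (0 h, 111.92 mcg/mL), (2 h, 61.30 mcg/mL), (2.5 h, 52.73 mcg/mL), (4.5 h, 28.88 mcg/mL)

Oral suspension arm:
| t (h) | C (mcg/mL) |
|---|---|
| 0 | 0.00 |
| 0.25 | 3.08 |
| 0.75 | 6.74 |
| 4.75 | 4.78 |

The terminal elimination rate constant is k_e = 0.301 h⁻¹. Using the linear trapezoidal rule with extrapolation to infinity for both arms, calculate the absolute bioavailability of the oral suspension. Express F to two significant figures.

F = 0.073

Trapezoidal AUC_0→4.5 (IV):
  [0→2]: (111.92+61.30)/2 × 2 = 173.22
  [2→2.5]: (61.30+52.73)/2 × 0.5 = 28.5075
  [2.5→4.5]: (52.73+28.88)/2 × 2 = 81.61
  Sum = 283.3375 mcg/mL·h
IV tail: 28.88/0.301 = 95.947; AUC_iv,0→∞ = 283.3375 + 95.947 = 379.2845 mcg/mL·h
Trapezoidal AUC_0→4.75 (oral suspension):
  [0→0.25]: (0.00+3.08)/2 × 0.25 = 0.385
  [0.25→0.75]: (3.08+6.74)/2 × 0.5 = 2.455
  [0.75→4.75]: (6.74+4.78)/2 × 4 = 23.04
  Sum = 25.88 mcg/mL·h
oral suspension tail: 4.78/0.301 = 15.880; AUC_ev,0→∞ = 25.88 + 15.880 = 41.76 mcg/mL·h
F = (AUC_ev/D_ev)/(AUC_iv/D_iv) = (41.76/15)/(379.2845/10) = 2.784/37.92845 = 0.0734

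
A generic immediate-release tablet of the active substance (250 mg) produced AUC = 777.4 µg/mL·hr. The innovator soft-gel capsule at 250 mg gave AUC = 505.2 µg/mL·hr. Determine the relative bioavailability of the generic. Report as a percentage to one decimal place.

F_rel = 153.9%

F_rel = (AUC_test/D_test) / (AUC_ref/D_ref)
      = (777.4/250) / (505.2/250)
      = 3.1096 / 2.0208 = 1.5388 = 153.88%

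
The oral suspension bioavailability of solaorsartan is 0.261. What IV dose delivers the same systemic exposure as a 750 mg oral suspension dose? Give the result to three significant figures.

Systemic exposure from an extravascular dose = F × D_ev, so the equivalent IV dose is F × D_ev.
D_iv = F × D_ev = 0.261 × 750 = 195.75 mg

D_iv = 196 mg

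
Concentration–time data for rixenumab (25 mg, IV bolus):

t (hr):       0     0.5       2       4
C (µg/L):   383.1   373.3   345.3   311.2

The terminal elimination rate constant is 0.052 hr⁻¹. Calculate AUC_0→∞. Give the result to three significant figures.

Trapezoidal AUC_0→4:
  [0→0.5]: (383.1+373.3)/2 × 0.5 = 189.1
  [0.5→2]: (373.3+345.3)/2 × 1.5 = 538.95
  [2→4]: (345.3+311.2)/2 × 2 = 656.5
  Sum = 1384.55 µg/L·hr
Extrapolated tail: C_last / k_e = 311.2 / 0.052 = 5984.615
AUC_0→∞ = 1384.55 + 5984.615 = 7369.165 µg/L·hr

AUC = 7370 µg/L·hr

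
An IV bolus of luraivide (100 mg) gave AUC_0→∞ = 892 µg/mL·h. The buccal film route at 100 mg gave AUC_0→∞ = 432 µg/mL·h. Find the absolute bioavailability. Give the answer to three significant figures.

F = (AUC_ev / D_ev) / (AUC_iv / D_iv)
  = (432/100) / (892/100)
  = 4.32 / 8.92 = 0.4843

F = 0.484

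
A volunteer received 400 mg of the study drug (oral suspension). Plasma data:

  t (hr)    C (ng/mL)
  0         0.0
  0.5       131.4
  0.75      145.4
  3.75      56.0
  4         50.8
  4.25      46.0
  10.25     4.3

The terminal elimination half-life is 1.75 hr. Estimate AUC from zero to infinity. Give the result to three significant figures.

Trapezoidal AUC_0→10.25:
  [0→0.5]: (0.0+131.4)/2 × 0.5 = 32.85
  [0.5→0.75]: (131.4+145.4)/2 × 0.25 = 34.6
  [0.75→3.75]: (145.4+56.0)/2 × 3 = 302.1
  [3.75→4]: (56.0+50.8)/2 × 0.25 = 13.35
  [4→4.25]: (50.8+46.0)/2 × 0.25 = 12.1
  [4.25→10.25]: (46.0+4.3)/2 × 6 = 150.9
  Sum = 545.9 ng/mL·hr
k_e = ln2 / t½ = 0.693147 / 1.75 = 0.3961 hr^-1
Extrapolated tail: C_last / k_e = 4.3 / 0.3961 = 10.856
AUC_0→∞ = 545.9 + 10.856 = 556.756 ng/mL·hr

AUC = 557 ng/mL·hr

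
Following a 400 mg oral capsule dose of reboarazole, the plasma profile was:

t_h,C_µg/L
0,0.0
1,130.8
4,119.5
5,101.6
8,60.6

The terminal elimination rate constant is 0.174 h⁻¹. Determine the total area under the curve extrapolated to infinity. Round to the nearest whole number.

AUC = 1143 µg/L·h

Trapezoidal AUC_0→8:
  [0→1]: (0.0+130.8)/2 × 1 = 65.4
  [1→4]: (130.8+119.5)/2 × 3 = 375.45
  [4→5]: (119.5+101.6)/2 × 1 = 110.55
  [5→8]: (101.6+60.6)/2 × 3 = 243.3
  Sum = 794.7 µg/L·h
Extrapolated tail: C_last / k_e = 60.6 / 0.174 = 348.276
AUC_0→∞ = 794.7 + 348.276 = 1142.976 µg/L·h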